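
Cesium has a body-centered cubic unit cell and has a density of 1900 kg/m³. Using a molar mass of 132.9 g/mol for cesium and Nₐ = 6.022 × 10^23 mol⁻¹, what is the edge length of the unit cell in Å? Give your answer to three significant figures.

With Z = 2 atoms per BCC cell, a³ = Z·M/(N_A·ρ) = 2 × 132.9 / (6.022 × 10²³ × 1.900 g/cm³) = 2.323 × 10^-22 cm³.
a = (2.323 × 10^-22)^(1/3) = 6.147 × 10^-8 cm = 6.15 Å.

6.15 Å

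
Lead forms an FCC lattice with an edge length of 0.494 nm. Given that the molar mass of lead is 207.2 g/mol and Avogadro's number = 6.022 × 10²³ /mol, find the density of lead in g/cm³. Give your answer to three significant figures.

An FCC unit cell contains Z = 4 atoms.
Cell volume: a³ = (0.494 nm)³ = (4.940 × 10^-8 cm)³ = 1.206 × 10^-22 cm³.
ρ = Z·M/(N_A·a³) = 4 × 207.2 / (6.022 × 10²³ × 1.206 × 10^-22) = 11.42 g/cm³.

11.4 g/cm³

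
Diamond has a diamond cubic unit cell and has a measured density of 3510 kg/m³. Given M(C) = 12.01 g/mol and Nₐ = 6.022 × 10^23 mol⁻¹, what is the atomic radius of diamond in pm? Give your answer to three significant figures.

For a diamond cubic cell (Z = 8), a³ = Z·M/(N_A·ρ) = 8 × 12.01 / (6.022 × 10²³ × 3.510) = 4.546 × 10^-23 cm³, so a = 3.569 × 10^-8 cm = 356.9 pm.
Nearest neighbors lie along the body diagonal with √3·a = 8r, so r = 0.2165 × a = 77.3 pm.

77.3 pm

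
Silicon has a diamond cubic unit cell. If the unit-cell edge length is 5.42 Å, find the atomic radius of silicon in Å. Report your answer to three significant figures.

In a diamond cubic lattice, nearest neighbors lie along the body diagonal with √3·a = 8r.
r = √3·a/8 = 1.7321 × 5.42 / 8 = 1.17 Å.

1.17 Å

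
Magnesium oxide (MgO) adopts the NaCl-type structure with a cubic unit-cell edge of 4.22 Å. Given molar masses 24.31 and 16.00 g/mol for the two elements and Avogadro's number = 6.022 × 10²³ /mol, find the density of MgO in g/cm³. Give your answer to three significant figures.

The NaCl-type structure contains Z = 4 formula units per cell; M(MgO) = 24.31 + 16.00 = 40.31 g/mol.
a³ = (4.220 × 10^-8 cm)³ = 7.515 × 10^-23 cm³.
ρ = 4 × 40.31 / (6.022 × 10²³ × 7.515 × 10^-23) = 3.563 g/cm³.

3.56 g/cm³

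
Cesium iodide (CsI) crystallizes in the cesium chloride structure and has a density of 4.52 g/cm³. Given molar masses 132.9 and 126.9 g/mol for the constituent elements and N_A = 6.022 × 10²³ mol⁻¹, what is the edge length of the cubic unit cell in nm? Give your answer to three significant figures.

0.457 nm

M(CsI) = 259.8 g/mol; Z = 1 formula unit per cell.
a³ = Z·M/(N_A·ρ) = 1 × 259.8 / (6.022 × 10²³ × 4.52) = 9.545 × 10^-23 cm³, so a = 4.570 × 10^-8 cm = 0.457 nm.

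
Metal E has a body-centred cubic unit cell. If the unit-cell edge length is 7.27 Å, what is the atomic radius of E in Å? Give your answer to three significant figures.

3.15 Å

In a BCC lattice, atoms touch along the body diagonal, so √3·a = 4r.
r = √3·a/4 = 1.7321 × 7.27 / 4 = 3.15 Å.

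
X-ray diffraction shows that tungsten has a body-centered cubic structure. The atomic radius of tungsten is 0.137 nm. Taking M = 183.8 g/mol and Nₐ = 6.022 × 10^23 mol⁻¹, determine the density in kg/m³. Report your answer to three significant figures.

In a BCC lattice, atoms touch along the body diagonal, so √3·a = 4r, giving a = 0.3164 nm = 3.164 × 10^-8 cm.
With Z = 2, ρ = Z·M/(N_A·a³) = 2 × 183.8 / (6.022 × 10²³ × 3.167 × 10^-23) = 19.27 g/cm³ = 19300 kg/m³.

19300 kg/m³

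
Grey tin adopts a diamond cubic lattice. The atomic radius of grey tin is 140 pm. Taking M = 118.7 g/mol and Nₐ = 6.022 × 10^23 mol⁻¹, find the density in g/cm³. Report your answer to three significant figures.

In a diamond cubic lattice, nearest neighbors lie along the body diagonal with √3·a = 8r, giving a = 646.6 pm = 6.466 × 10^-8 cm.
With Z = 8, ρ = Z·M/(N_A·a³) = 8 × 118.7 / (6.022 × 10²³ × 2.704 × 10^-22) = 5.832 g/cm³.

5.83 g/cm³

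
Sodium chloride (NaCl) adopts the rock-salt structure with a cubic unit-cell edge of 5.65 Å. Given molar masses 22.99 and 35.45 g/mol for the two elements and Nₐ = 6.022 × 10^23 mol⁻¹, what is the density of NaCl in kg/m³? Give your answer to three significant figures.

2150 kg/m³

The rock-salt structure contains Z = 4 formula units per cell; M(NaCl) = 22.99 + 35.45 = 58.44 g/mol.
a³ = (5.650 × 10^-8 cm)³ = 1.804 × 10^-22 cm³.
ρ = 4 × 58.44 / (6.022 × 10²³ × 1.804 × 10^-22) = 2.152 g/cm³ = 2150 kg/m³.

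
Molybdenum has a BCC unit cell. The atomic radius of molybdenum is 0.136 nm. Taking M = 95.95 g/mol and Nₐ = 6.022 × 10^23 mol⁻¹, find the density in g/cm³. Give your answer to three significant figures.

10.3 g/cm³

In a BCC lattice, atoms touch along the body diagonal, so √3·a = 4r, giving a = 0.3141 nm = 3.141 × 10^-8 cm.
With Z = 2, ρ = Z·M/(N_A·a³) = 2 × 95.95 / (6.022 × 10²³ × 3.098 × 10^-23) = 10.29 g/cm³.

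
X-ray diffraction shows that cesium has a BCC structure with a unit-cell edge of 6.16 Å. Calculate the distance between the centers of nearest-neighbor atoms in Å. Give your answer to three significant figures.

In a BCC structure, atoms touch along the body diagonal, so √3·a = 4r; the nearest-neighbor distance equals 2r = 0.8660·a.
d = 0.8660 × 6.16 = 5.33 Å.

5.33 Å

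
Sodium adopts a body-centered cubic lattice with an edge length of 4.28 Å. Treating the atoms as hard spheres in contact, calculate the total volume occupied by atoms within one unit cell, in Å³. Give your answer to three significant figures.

53.3 Å³

In a BCC lattice atoms touch along the body diagonal, so √3·a = 4r, so r = 0.4330a = 1.853 Å.
V_atoms = Z × (4/3)πr³ = 2 × (4/3)π × (1.853)³ = 53.3 Å³.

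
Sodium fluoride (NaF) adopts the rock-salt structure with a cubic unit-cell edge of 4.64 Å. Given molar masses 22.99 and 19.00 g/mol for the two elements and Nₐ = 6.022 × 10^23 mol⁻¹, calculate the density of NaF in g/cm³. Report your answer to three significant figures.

2.79 g/cm³

The rock-salt structure contains Z = 4 formula units per cell; M(NaF) = 22.99 + 19.00 = 41.99 g/mol.
a³ = (4.640 × 10^-8 cm)³ = 9.990 × 10^-23 cm³.
ρ = 4 × 41.99 / (6.022 × 10²³ × 9.990 × 10^-23) = 2.792 g/cm³.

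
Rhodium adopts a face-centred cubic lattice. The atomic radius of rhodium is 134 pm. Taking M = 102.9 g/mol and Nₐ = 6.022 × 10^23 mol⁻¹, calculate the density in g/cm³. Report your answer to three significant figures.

12.6 g/cm³

In an FCC lattice, atoms touch along the face diagonal, so √2·a = 4r, giving a = 379.0 pm = 3.790 × 10^-8 cm.
With Z = 4, ρ = Z·M/(N_A·a³) = 4 × 102.9 / (6.022 × 10²³ × 5.444 × 10^-23) = 12.55 g/cm³.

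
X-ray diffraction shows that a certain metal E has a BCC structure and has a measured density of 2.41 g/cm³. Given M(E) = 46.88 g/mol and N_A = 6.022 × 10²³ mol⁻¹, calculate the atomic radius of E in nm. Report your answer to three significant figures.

0.174 nm

For a BCC cell (Z = 2), a³ = Z·M/(N_A·ρ) = 2 × 46.88 / (6.022 × 10²³ × 2.410) = 6.460 × 10^-23 cm³, so a = 4.013 × 10^-8 cm = 0.4013 nm.
Atoms touch along the body diagonal, so √3·a = 4r, so r = 0.4330 × a = 0.174 nm.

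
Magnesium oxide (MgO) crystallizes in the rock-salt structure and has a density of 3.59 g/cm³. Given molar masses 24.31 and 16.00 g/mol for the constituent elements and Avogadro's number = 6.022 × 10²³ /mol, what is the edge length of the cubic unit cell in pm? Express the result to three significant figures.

M(MgO) = 40.31 g/mol; Z = 4 formula units per cell.
a³ = Z·M/(N_A·ρ) = 4 × 40.31 / (6.022 × 10²³ × 3.59) = 7.458 × 10^-23 cm³, so a = 4.209 × 10^-8 cm = 421 pm.

421 pm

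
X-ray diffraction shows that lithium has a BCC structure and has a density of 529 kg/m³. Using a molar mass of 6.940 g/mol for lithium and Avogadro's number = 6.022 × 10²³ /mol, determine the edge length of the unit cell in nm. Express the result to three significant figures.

With Z = 2 atoms per BCC cell, a³ = Z·M/(N_A·ρ) = 2 × 6.940 / (6.022 × 10²³ × 0.5290 g/cm³) = 4.357 × 10^-23 cm³.
a = (4.357 × 10^-23)^(1/3) = 3.519 × 10^-8 cm = 0.352 nm.

0.352 nm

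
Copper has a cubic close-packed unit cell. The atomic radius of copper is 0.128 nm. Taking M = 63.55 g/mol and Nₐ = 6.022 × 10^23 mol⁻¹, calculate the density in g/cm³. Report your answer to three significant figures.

In an FCC lattice, atoms touch along the face diagonal, so √2·a = 4r, giving a = 0.3620 nm = 3.620 × 10^-8 cm.
With Z = 4, ρ = Z·M/(N_A·a³) = 4 × 63.55 / (6.022 × 10²³ × 4.745 × 10^-23) = 8.895 g/cm³.

8.90 g/cm³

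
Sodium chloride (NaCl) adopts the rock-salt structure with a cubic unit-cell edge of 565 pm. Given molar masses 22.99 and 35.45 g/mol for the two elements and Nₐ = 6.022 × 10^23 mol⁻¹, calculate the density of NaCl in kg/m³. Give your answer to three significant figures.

The rock-salt structure contains Z = 4 formula units per cell; M(NaCl) = 22.99 + 35.45 = 58.44 g/mol.
a³ = (5.650 × 10^-8 cm)³ = 1.804 × 10^-22 cm³.
ρ = 4 × 58.44 / (6.022 × 10²³ × 1.804 × 10^-22) = 2.152 g/cm³ = 2150 kg/m³.

2150 kg/m³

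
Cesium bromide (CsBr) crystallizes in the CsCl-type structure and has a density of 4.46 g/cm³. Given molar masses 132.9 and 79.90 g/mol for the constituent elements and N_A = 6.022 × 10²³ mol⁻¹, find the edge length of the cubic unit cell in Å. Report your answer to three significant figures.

M(CsBr) = 212.8 g/mol; Z = 1 formula unit per cell.
a³ = Z·M/(N_A·ρ) = 1 × 212.8 / (6.022 × 10²³ × 4.46) = 7.923 × 10^-23 cm³, so a = 4.295 × 10^-8 cm = 4.30 Å.

4.30 Å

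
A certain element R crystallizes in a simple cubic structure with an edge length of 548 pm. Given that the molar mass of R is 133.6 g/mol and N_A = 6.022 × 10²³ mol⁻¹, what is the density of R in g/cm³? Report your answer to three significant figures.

1.35 g/cm³

A simple cubic unit cell contains Z = 1 atom.
Cell volume: a³ = (548 pm)³ = (5.480 × 10^-8 cm)³ = 1.646 × 10^-22 cm³.
ρ = Z·M/(N_A·a³) = 1 × 133.6 / (6.022 × 10²³ × 1.646 × 10^-22) = 1.348 g/cm³.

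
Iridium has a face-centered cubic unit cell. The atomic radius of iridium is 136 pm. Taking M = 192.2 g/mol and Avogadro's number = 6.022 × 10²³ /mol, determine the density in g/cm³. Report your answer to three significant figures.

In an FCC lattice, atoms touch along the face diagonal, so √2·a = 4r, giving a = 384.7 pm = 3.847 × 10^-8 cm.
With Z = 4, ρ = Z·M/(N_A·a³) = 4 × 192.2 / (6.022 × 10²³ × 5.692 × 10^-23) = 22.43 g/cm³.

22.4 g/cm³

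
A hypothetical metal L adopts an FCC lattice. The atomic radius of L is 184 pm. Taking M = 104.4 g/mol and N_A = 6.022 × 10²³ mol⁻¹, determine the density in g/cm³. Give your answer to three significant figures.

In an FCC lattice, atoms touch along the face diagonal, so √2·a = 4r, giving a = 520.4 pm = 5.204 × 10^-8 cm.
With Z = 4, ρ = Z·M/(N_A·a³) = 4 × 104.4 / (6.022 × 10²³ × 1.410 × 10^-22) = 4.920 g/cm³.

4.92 g/cm³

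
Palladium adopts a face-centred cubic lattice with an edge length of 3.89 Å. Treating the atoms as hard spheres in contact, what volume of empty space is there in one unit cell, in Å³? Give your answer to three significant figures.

In an FCC lattice atoms touch along the face diagonal, so √2·a = 4r, so r = 0.3536a = 1.375 Å.
V_cell = a³ = 58.86 Å³; V_atoms = 4 × (4/3)πr³ = 43.59 Å³.
Empty space = 58.86 − 43.59 = 15.3 Å³.

15.3 Å³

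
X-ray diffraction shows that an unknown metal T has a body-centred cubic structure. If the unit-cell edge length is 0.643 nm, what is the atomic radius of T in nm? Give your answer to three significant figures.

0.278 nm

In a BCC lattice, atoms touch along the body diagonal, so √3·a = 4r.
r = √3·a/4 = 1.7321 × 0.643 / 4 = 0.278 nm.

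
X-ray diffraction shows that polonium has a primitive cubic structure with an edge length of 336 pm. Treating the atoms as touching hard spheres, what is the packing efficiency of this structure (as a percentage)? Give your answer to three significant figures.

52.4%

In a simple cubic lattice atoms touch along the cell edge, so a = 2r, so r = 0.5000a = 168.0 pm.
Packing fraction = Z·(4/3)πr³ / a³ = 1 × (4/3)π × (168.0)³ / (336)³ = 0.5236 = 52.4%.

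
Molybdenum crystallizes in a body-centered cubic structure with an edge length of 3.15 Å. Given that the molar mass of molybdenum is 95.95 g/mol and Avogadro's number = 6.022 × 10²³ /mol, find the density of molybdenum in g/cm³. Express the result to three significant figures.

10.2 g/cm³

A BCC unit cell contains Z = 2 atoms.
Cell volume: a³ = (3.15 Å)³ = (3.150 × 10^-8 cm)³ = 3.126 × 10^-23 cm³.
ρ = Z·M/(N_A·a³) = 2 × 95.95 / (6.022 × 10²³ × 3.126 × 10^-23) = 10.20 g/cm³.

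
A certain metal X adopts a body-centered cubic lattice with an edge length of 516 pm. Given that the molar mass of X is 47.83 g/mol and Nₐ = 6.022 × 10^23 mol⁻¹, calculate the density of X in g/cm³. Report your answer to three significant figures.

1.16 g/cm³

A BCC unit cell contains Z = 2 atoms.
Cell volume: a³ = (516 pm)³ = (5.160 × 10^-8 cm)³ = 1.374 × 10^-22 cm³.
ρ = Z·M/(N_A·a³) = 2 × 47.83 / (6.022 × 10²³ × 1.374 × 10^-22) = 1.156 g/cm³.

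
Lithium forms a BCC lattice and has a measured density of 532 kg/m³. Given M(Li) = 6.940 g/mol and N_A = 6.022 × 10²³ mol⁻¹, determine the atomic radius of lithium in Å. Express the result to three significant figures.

For a BCC cell (Z = 2), a³ = Z·M/(N_A·ρ) = 2 × 6.940 / (6.022 × 10²³ × 0.5320) = 4.332 × 10^-23 cm³, so a = 3.512 × 10^-8 cm = 3.512 Å.
Atoms touch along the body diagonal, so √3·a = 4r, so r = 0.4330 × a = 1.52 Å.

1.52 Å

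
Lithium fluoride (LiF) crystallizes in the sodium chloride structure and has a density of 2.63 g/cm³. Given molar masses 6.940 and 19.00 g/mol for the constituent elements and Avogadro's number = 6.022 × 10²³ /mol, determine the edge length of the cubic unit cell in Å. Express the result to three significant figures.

4.03 Å

M(LiF) = 25.94 g/mol; Z = 4 formula units per cell.
a³ = Z·M/(N_A·ρ) = 4 × 25.94 / (6.022 × 10²³ × 2.63) = 6.551 × 10^-23 cm³, so a = 4.031 × 10^-8 cm = 4.03 Å.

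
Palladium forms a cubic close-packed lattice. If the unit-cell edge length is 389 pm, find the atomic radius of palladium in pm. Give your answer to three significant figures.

138 pm

In an FCC lattice, atoms touch along the face diagonal, so √2·a = 4r.
r = √2·a/4 = 1.4142 × 389 / 4 = 138 pm.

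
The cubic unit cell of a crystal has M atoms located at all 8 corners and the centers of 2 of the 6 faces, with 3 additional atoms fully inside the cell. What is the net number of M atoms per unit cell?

5

Corner atoms are shared by 8 cells (1/8 each), face atoms by 2 (1/2 each), interior atoms are unshared.
Net atoms = 8 × 1/8 + 2 × 1/2 + 3 = 1 + 1 + 3 = 5.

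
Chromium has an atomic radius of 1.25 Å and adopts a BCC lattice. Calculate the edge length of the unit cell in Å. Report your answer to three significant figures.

2.89 Å

In a BCC lattice, atoms touch along the body diagonal, so √3·a = 4r.
a = 4r/√3 = 4 × 1.25 / 1.7321 = 2.89 Å.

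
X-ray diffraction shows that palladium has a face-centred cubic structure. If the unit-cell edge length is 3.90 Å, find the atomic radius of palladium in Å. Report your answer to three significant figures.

In an FCC lattice, atoms touch along the face diagonal, so √2·a = 4r.
r = √2·a/4 = 1.4142 × 3.90 / 4 = 1.38 Å.

1.38 Å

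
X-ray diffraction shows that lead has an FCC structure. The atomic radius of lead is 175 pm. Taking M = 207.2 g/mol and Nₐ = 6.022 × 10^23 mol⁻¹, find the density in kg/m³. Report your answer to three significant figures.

11300 kg/m³

In an FCC lattice, atoms touch along the face diagonal, so √2·a = 4r, giving a = 495.0 pm = 4.950 × 10^-8 cm.
With Z = 4, ρ = Z·M/(N_A·a³) = 4 × 207.2 / (6.022 × 10²³ × 1.213 × 10^-22) = 11.35 g/cm³ = 11300 kg/m³.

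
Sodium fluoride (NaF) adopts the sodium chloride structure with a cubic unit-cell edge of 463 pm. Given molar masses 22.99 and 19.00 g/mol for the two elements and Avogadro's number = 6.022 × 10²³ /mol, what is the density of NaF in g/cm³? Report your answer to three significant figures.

The sodium chloride structure contains Z = 4 formula units per cell; M(NaF) = 22.99 + 19.00 = 41.99 g/mol.
a³ = (4.630 × 10^-8 cm)³ = 9.925 × 10^-23 cm³.
ρ = 4 × 41.99 / (6.022 × 10²³ × 9.925 × 10^-23) = 2.810 g/cm³.

2.81 g/cm³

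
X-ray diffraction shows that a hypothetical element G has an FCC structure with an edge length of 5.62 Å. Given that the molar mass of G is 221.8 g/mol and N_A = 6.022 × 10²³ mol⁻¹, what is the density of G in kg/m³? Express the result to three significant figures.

An FCC unit cell contains Z = 4 atoms.
Cell volume: a³ = (5.62 Å)³ = (5.620 × 10^-8 cm)³ = 1.775 × 10^-22 cm³.
ρ = Z·M/(N_A·a³) = 4 × 221.8 / (6.022 × 10²³ × 1.775 × 10^-22) = 8.300 g/cm³ = 8300 kg/m³.

8300 kg/m³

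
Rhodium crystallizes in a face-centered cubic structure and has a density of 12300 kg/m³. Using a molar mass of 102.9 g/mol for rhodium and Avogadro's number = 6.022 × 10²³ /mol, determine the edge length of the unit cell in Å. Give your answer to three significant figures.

With Z = 4 atoms per FCC cell, a³ = Z·M/(N_A·ρ) = 4 × 102.9 / (6.022 × 10²³ × 12.30 g/cm³) = 5.557 × 10^-23 cm³.
a = (5.557 × 10^-23)^(1/3) = 3.816 × 10^-8 cm = 3.82 Å.

3.82 Å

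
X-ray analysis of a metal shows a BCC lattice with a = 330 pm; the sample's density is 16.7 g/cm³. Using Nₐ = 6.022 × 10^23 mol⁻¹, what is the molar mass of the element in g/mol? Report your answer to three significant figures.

181 g/mol

A BCC cell has Z = 2 atoms; a = 3.300 × 10^-8 cm.
M = ρ·N_A·a³/Z = 16.7 × 6.022 × 10²³ × 3.594 × 10^-23 / 2 = 181 g/mol.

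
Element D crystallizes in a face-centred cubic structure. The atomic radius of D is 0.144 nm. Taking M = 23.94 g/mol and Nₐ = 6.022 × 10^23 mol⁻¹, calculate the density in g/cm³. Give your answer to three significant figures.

2.35 g/cm³

In an FCC lattice, atoms touch along the face diagonal, so √2·a = 4r, giving a = 0.4073 nm = 4.073 × 10^-8 cm.
With Z = 4, ρ = Z·M/(N_A·a³) = 4 × 23.94 / (6.022 × 10²³ × 6.757 × 10^-23) = 2.354 g/cm³.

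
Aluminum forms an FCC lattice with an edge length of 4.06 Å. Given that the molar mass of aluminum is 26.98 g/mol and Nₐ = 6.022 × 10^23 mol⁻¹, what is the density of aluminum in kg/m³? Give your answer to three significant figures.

An FCC unit cell contains Z = 4 atoms.
Cell volume: a³ = (4.06 Å)³ = (4.060 × 10^-8 cm)³ = 6.692 × 10^-23 cm³.
ρ = Z·M/(N_A·a³) = 4 × 26.98 / (6.022 × 10²³ × 6.692 × 10^-23) = 2.678 g/cm³ = 2680 kg/m³.

2680 kg/m³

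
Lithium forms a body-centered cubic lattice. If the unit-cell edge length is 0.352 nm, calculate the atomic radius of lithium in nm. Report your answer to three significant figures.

0.152 nm

In a BCC lattice, atoms touch along the body diagonal, so √3·a = 4r.
r = √3·a/4 = 1.7321 × 0.352 / 4 = 0.152 nm.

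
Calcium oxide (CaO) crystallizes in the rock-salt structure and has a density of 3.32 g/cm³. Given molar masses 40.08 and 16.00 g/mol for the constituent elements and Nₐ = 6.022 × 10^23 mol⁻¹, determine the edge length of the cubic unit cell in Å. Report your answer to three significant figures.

4.82 Å

M(CaO) = 56.08 g/mol; Z = 4 formula units per cell.
a³ = Z·M/(N_A·ρ) = 4 × 56.08 / (6.022 × 10²³ × 3.32) = 1.122 × 10^-22 cm³, so a = 4.823 × 10^-8 cm = 4.82 Å.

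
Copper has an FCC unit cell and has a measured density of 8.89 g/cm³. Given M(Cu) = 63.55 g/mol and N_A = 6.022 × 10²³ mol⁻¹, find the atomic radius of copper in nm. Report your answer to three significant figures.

For an FCC cell (Z = 4), a³ = Z·M/(N_A·ρ) = 4 × 63.55 / (6.022 × 10²³ × 8.890) = 4.748 × 10^-23 cm³, so a = 3.621 × 10^-8 cm = 0.3621 nm.
Atoms touch along the face diagonal, so √2·a = 4r, so r = 0.3536 × a = 0.128 nm.

0.128 nm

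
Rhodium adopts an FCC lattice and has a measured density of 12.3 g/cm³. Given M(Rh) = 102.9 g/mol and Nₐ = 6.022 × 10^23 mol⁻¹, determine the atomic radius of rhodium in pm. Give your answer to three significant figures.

135 pm

For an FCC cell (Z = 4), a³ = Z·M/(N_A·ρ) = 4 × 102.9 / (6.022 × 10²³ × 12.30) = 5.557 × 10^-23 cm³, so a = 3.816 × 10^-8 cm = 381.6 pm.
Atoms touch along the face diagonal, so √2·a = 4r, so r = 0.3536 × a = 135 pm.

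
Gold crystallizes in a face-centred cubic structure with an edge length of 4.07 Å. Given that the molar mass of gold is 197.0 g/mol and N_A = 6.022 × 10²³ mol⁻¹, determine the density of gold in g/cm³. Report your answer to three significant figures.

An FCC unit cell contains Z = 4 atoms.
Cell volume: a³ = (4.07 Å)³ = (4.070 × 10^-8 cm)³ = 6.742 × 10^-23 cm³.
ρ = Z·M/(N_A·a³) = 4 × 197.0 / (6.022 × 10²³ × 6.742 × 10^-23) = 19.41 g/cm³.

19.4 g/cm³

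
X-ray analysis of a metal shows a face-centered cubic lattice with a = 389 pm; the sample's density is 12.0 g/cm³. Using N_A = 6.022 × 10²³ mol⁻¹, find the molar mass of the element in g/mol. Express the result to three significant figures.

106 g/mol

An FCC cell has Z = 4 atoms; a = 3.890 × 10^-8 cm.
M = ρ·N_A·a³/Z = 12.0 × 6.022 × 10²³ × 5.886 × 10^-23 / 4 = 106 g/mol.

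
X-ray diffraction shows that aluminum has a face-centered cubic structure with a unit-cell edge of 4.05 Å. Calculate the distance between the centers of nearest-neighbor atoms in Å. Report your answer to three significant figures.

2.86 Å

In an FCC structure, atoms touch along the face diagonal, so √2·a = 4r; the nearest-neighbor distance equals 2r = 0.7071·a.
d = 0.7071 × 4.05 = 2.86 Å.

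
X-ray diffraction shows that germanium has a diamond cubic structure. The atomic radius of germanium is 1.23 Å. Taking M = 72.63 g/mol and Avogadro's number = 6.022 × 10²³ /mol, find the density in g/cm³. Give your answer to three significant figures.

5.26 g/cm³

In a diamond cubic lattice, nearest neighbors lie along the body diagonal with √3·a = 8r, giving a = 5.681 Å = 5.681 × 10^-8 cm.
With Z = 8, ρ = Z·M/(N_A·a³) = 8 × 72.63 / (6.022 × 10²³ × 1.834 × 10^-22) = 5.262 g/cm³.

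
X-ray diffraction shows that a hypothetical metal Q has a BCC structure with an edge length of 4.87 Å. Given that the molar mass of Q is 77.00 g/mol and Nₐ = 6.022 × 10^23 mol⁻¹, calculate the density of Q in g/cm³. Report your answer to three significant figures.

2.21 g/cm³

A BCC unit cell contains Z = 2 atoms.
Cell volume: a³ = (4.87 Å)³ = (4.870 × 10^-8 cm)³ = 1.155 × 10^-22 cm³.
ρ = Z·M/(N_A·a³) = 2 × 77.00 / (6.022 × 10²³ × 1.155 × 10^-22) = 2.214 g/cm³.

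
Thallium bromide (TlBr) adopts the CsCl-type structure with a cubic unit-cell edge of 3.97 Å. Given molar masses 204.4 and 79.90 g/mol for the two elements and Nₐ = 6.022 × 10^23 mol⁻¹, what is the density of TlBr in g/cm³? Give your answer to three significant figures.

7.55 g/cm³

The CsCl-type structure contains Z = 1 formula unit per cell; M(TlBr) = 204.4 + 79.90 = 284.3 g/mol.
a³ = (3.970 × 10^-8 cm)³ = 6.257 × 10^-23 cm³.
ρ = 1 × 284.3 / (6.022 × 10²³ × 6.257 × 10^-23) = 7.545 g/cm³.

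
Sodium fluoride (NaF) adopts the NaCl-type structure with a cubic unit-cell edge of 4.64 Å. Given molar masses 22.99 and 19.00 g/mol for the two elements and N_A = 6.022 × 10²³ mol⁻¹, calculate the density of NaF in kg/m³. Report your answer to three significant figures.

2790 kg/m³

The NaCl-type structure contains Z = 4 formula units per cell; M(NaF) = 22.99 + 19.00 = 41.99 g/mol.
a³ = (4.640 × 10^-8 cm)³ = 9.990 × 10^-23 cm³.
ρ = 4 × 41.99 / (6.022 × 10²³ × 9.990 × 10^-23) = 2.792 g/cm³ = 2790 kg/m³.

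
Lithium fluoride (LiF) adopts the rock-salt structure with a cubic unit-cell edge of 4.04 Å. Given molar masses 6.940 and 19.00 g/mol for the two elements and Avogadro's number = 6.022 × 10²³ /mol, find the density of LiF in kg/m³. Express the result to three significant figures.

The rock-salt structure contains Z = 4 formula units per cell; M(LiF) = 6.940 + 19.00 = 25.94 g/mol.
a³ = (4.040 × 10^-8 cm)³ = 6.594 × 10^-23 cm³.
ρ = 4 × 25.94 / (6.022 × 10²³ × 6.594 × 10^-23) = 2.613 g/cm³ = 2610 kg/m³.

2610 kg/m³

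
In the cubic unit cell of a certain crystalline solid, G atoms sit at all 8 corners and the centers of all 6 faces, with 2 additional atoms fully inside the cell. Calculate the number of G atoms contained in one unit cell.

Corner atoms are shared by 8 cells (1/8 each), face atoms by 2 (1/2 each), interior atoms are unshared.
Net atoms = 8 × 1/8 + 6 × 1/2 + 2 = 1 + 3 + 2 = 6.

6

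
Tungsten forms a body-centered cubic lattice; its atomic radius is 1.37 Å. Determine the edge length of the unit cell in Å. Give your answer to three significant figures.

3.16 Å

In a BCC lattice, atoms touch along the body diagonal, so √3·a = 4r.
a = 4r/√3 = 4 × 1.37 / 1.7321 = 3.16 Å.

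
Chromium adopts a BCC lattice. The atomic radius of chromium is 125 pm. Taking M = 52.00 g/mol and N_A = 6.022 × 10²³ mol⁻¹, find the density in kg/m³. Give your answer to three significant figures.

In a BCC lattice, atoms touch along the body diagonal, so √3·a = 4r, giving a = 288.7 pm = 2.887 × 10^-8 cm.
With Z = 2, ρ = Z·M/(N_A·a³) = 2 × 52.00 / (6.022 × 10²³ × 2.406 × 10^-23) = 7.179 g/cm³ = 7180 kg/m³.

7180 kg/m³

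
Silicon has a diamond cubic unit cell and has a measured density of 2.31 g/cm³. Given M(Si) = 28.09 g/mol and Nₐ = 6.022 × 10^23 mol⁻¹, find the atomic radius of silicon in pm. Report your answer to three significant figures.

For a diamond cubic cell (Z = 8), a³ = Z·M/(N_A·ρ) = 8 × 28.09 / (6.022 × 10²³ × 2.310) = 1.615 × 10^-22 cm³, so a = 5.446 × 10^-8 cm = 544.6 pm.
Nearest neighbors lie along the body diagonal with √3·a = 8r, so r = 0.2165 × a = 118 pm.

118 pm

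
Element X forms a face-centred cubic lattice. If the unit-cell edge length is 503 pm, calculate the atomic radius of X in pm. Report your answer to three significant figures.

178 pm

In an FCC lattice, atoms touch along the face diagonal, so √2·a = 4r.
r = √2·a/4 = 1.4142 × 503 / 4 = 178 pm.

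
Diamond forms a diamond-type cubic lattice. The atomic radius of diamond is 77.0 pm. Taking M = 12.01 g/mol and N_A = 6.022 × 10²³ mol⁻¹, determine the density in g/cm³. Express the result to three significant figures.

In a diamond cubic lattice, nearest neighbors lie along the body diagonal with √3·a = 8r, giving a = 355.6 pm = 3.556 × 10^-8 cm.
With Z = 8, ρ = Z·M/(N_A·a³) = 8 × 12.01 / (6.022 × 10²³ × 4.498 × 10^-23) = 3.547 g/cm³.

3.55 g/cm³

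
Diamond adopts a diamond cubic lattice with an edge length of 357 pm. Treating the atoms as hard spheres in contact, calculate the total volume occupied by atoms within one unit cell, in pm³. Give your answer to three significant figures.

In a diamond cubic lattice nearest neighbors lie along the body diagonal with √3·a = 8r, so r = 0.2165a = 77.29 pm.
V_atoms = Z × (4/3)πr³ = 8 × (4/3)π × (77.29)³ = 1.55 × 10^7 pm³.

1.55 × 10^7 pm³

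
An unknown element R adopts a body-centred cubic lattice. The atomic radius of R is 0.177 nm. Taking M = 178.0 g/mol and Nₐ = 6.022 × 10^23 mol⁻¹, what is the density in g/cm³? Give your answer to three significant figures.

In a BCC lattice, atoms touch along the body diagonal, so √3·a = 4r, giving a = 0.4088 nm = 4.088 × 10^-8 cm.
With Z = 2, ρ = Z·M/(N_A·a³) = 2 × 178.0 / (6.022 × 10²³ × 6.830 × 10^-23) = 8.655 g/cm³.

8.66 g/cm³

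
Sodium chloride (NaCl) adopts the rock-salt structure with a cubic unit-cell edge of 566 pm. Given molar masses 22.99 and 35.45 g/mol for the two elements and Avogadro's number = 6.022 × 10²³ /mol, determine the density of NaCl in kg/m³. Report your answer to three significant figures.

2140 kg/m³

The rock-salt structure contains Z = 4 formula units per cell; M(NaCl) = 22.99 + 35.45 = 58.44 g/mol.
a³ = (5.660 × 10^-8 cm)³ = 1.813 × 10^-22 cm³.
ρ = 4 × 58.44 / (6.022 × 10²³ × 1.813 × 10^-22) = 2.141 g/cm³ = 2140 kg/m³.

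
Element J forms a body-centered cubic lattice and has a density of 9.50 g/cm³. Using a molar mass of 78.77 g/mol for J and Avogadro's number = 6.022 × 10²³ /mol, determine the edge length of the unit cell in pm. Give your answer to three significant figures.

302 pm

With Z = 2 atoms per BCC cell, a³ = Z·M/(N_A·ρ) = 2 × 78.77 / (6.022 × 10²³ × 9.500 g/cm³) = 2.754 × 10^-23 cm³.
a = (2.754 × 10^-23)^(1/3) = 3.020 × 10^-8 cm = 302 pm.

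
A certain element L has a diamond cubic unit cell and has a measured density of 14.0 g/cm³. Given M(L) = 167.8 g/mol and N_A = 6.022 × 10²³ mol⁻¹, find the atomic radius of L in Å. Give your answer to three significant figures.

1.17 Å

For a diamond cubic cell (Z = 8), a³ = Z·M/(N_A·ρ) = 8 × 167.8 / (6.022 × 10²³ × 14.00) = 1.592 × 10^-22 cm³, so a = 5.420 × 10^-8 cm = 5.420 Å.
Nearest neighbors lie along the body diagonal with √3·a = 8r, so r = 0.2165 × a = 1.17 Å.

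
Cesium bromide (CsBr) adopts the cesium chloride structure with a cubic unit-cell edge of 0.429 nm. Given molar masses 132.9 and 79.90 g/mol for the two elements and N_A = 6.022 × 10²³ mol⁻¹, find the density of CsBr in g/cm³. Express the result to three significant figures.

4.48 g/cm³

The cesium chloride structure contains Z = 1 formula unit per cell; M(CsBr) = 132.9 + 79.90 = 212.8 g/mol.
a³ = (4.290 × 10^-8 cm)³ = 7.895 × 10^-23 cm³.
ρ = 1 × 212.8 / (6.022 × 10²³ × 7.895 × 10^-23) = 4.476 g/cm³.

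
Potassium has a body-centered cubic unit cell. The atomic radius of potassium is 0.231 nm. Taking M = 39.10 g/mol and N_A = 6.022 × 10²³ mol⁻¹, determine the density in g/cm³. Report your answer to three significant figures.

In a BCC lattice, atoms touch along the body diagonal, so √3·a = 4r, giving a = 0.5335 nm = 5.335 × 10^-8 cm.
With Z = 2, ρ = Z·M/(N_A·a³) = 2 × 39.10 / (6.022 × 10²³ × 1.518 × 10^-22) = 0.8553 g/cm³.

0.855 g/cm³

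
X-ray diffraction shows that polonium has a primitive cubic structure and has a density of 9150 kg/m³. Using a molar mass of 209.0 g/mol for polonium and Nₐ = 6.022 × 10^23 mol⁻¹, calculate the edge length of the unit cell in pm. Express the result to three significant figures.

336 pm

With Z = 1 atom per simple cubic cell, a³ = Z·M/(N_A·ρ) = 1 × 209.0 / (6.022 × 10²³ × 9.150 g/cm³) = 3.793 × 10^-23 cm³.
a = (3.793 × 10^-23)^(1/3) = 3.360 × 10^-8 cm = 336 pm.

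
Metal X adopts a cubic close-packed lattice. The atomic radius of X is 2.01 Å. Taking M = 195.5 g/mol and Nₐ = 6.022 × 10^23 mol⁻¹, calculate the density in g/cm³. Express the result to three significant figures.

In an FCC lattice, atoms touch along the face diagonal, so √2·a = 4r, giving a = 5.685 Å = 5.685 × 10^-8 cm.
With Z = 4, ρ = Z·M/(N_A·a³) = 4 × 195.5 / (6.022 × 10²³ × 1.837 × 10^-22) = 7.067 g/cm³.

7.07 g/cm³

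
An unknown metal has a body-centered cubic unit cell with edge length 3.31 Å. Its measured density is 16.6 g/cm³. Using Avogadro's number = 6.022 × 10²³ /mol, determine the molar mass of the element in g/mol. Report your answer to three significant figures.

A BCC cell has Z = 2 atoms; a = 3.310 × 10^-8 cm.
M = ρ·N_A·a³/Z = 16.6 × 6.022 × 10²³ × 3.626 × 10^-23 / 2 = 181 g/mol.

181 g/mol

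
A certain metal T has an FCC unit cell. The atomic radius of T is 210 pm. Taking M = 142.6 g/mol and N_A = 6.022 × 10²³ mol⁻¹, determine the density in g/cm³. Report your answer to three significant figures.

4.52 g/cm³

In an FCC lattice, atoms touch along the face diagonal, so √2·a = 4r, giving a = 594.0 pm = 5.940 × 10^-8 cm.
With Z = 4, ρ = Z·M/(N_A·a³) = 4 × 142.6 / (6.022 × 10²³ × 2.096 × 10^-22) = 4.520 g/cm³.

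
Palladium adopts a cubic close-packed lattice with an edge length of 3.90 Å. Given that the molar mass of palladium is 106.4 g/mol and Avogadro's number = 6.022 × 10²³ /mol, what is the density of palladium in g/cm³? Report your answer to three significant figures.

An FCC unit cell contains Z = 4 atoms.
Cell volume: a³ = (3.90 Å)³ = (3.900 × 10^-8 cm)³ = 5.932 × 10^-23 cm³.
ρ = Z·M/(N_A·a³) = 4 × 106.4 / (6.022 × 10²³ × 5.932 × 10^-23) = 11.91 g/cm³.

11.9 g/cm³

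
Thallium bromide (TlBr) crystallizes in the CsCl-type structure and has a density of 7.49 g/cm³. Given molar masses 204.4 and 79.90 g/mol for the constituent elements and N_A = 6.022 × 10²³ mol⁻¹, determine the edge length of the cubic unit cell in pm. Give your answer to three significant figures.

M(TlBr) = 284.3 g/mol; Z = 1 formula unit per cell.
a³ = Z·M/(N_A·ρ) = 1 × 284.3 / (6.022 × 10²³ × 7.49) = 6.303 × 10^-23 cm³, so a = 3.980 × 10^-8 cm = 398 pm.

398 pm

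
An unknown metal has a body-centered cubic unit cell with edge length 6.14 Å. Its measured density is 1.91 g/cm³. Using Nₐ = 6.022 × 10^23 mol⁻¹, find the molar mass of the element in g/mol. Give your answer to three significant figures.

A BCC cell has Z = 2 atoms; a = 6.140 × 10^-8 cm.
M = ρ·N_A·a³/Z = 1.91 × 6.022 × 10²³ × 2.315 × 10^-22 / 2 = 133 g/mol.

133 g/mol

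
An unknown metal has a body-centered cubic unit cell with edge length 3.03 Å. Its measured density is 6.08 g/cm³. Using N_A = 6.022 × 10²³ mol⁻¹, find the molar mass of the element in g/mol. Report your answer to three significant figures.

50.9 g/mol

A BCC cell has Z = 2 atoms; a = 3.030 × 10^-8 cm.
M = ρ·N_A·a³/Z = 6.08 × 6.022 × 10²³ × 2.782 × 10^-23 / 2 = 50.9 g/mol.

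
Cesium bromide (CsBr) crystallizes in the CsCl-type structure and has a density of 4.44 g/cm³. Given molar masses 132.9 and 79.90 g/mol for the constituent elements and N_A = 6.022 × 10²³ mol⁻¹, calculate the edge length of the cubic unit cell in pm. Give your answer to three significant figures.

M(CsBr) = 212.8 g/mol; Z = 1 formula unit per cell.
a³ = Z·M/(N_A·ρ) = 1 × 212.8 / (6.022 × 10²³ × 4.44) = 7.959 × 10^-23 cm³, so a = 4.301 × 10^-8 cm = 430 pm.

430 pm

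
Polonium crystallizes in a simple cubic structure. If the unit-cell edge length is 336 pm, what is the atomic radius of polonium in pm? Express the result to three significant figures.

In a simple cubic lattice, atoms touch along the cell edge, so a = 2r.
r = a/2 = 336/2 = 168 pm.

168 pm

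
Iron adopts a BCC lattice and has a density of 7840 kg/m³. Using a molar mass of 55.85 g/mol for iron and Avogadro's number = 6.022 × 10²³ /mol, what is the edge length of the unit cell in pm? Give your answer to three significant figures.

287 pm

With Z = 2 atoms per BCC cell, a³ = Z·M/(N_A·ρ) = 2 × 55.85 / (6.022 × 10²³ × 7.840 g/cm³) = 2.366 × 10^-23 cm³.
a = (2.366 × 10^-23)^(1/3) = 2.871 × 10^-8 cm = 287 pm.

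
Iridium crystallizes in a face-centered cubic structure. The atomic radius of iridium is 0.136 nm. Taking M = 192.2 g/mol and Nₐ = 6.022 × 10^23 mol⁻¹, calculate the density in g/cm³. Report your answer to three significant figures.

22.4 g/cm³

In an FCC lattice, atoms touch along the face diagonal, so √2·a = 4r, giving a = 0.3847 nm = 3.847 × 10^-8 cm.
With Z = 4, ρ = Z·M/(N_A·a³) = 4 × 192.2 / (6.022 × 10²³ × 5.692 × 10^-23) = 22.43 g/cm³.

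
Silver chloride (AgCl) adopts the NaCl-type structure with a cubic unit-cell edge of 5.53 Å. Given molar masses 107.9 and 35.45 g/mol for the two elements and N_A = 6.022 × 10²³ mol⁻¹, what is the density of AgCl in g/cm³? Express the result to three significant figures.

The NaCl-type structure contains Z = 4 formula units per cell; M(AgCl) = 107.9 + 35.45 = 143.35 g/mol.
a³ = (5.530 × 10^-8 cm)³ = 1.691 × 10^-22 cm³.
ρ = 4 × 143.35 / (6.022 × 10²³ × 1.691 × 10^-22) = 5.630 g/cm³.

5.63 g/cm³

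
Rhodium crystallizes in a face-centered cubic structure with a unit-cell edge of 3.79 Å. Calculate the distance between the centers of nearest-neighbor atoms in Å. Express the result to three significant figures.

2.68 Å

In an FCC structure, atoms touch along the face diagonal, so √2·a = 4r; the nearest-neighbor distance equals 2r = 0.7071·a.
d = 0.7071 × 3.79 = 2.68 Å.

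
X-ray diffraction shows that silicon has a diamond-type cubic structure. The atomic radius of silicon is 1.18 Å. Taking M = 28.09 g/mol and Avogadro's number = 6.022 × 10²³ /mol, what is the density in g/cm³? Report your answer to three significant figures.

In a diamond cubic lattice, nearest neighbors lie along the body diagonal with √3·a = 8r, giving a = 5.450 Å = 5.450 × 10^-8 cm.
With Z = 8, ρ = Z·M/(N_A·a³) = 8 × 28.09 / (6.022 × 10²³ × 1.619 × 10^-22) = 2.305 g/cm³.

2.30 g/cm³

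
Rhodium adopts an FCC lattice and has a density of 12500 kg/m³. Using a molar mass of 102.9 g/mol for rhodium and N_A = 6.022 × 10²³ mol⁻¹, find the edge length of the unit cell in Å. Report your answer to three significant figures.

With Z = 4 atoms per FCC cell, a³ = Z·M/(N_A·ρ) = 4 × 102.9 / (6.022 × 10²³ × 12.50 g/cm³) = 5.468 × 10^-23 cm³.
a = (5.468 × 10^-23)^(1/3) = 3.796 × 10^-8 cm = 3.80 Å.

3.80 Å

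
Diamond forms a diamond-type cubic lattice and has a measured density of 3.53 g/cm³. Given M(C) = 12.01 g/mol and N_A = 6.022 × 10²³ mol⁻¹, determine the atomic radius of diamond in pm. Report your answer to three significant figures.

77.1 pm

For a diamond cubic cell (Z = 8), a³ = Z·M/(N_A·ρ) = 8 × 12.01 / (6.022 × 10²³ × 3.530) = 4.520 × 10^-23 cm³, so a = 3.562 × 10^-8 cm = 356.2 pm.
Nearest neighbors lie along the body diagonal with √3·a = 8r, so r = 0.2165 × a = 77.1 pm.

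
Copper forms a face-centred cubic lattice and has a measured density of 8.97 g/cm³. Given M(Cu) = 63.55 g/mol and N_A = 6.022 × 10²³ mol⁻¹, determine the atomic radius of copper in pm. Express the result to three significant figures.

128 pm

For an FCC cell (Z = 4), a³ = Z·M/(N_A·ρ) = 4 × 63.55 / (6.022 × 10²³ × 8.970) = 4.706 × 10^-23 cm³, so a = 3.610 × 10^-8 cm = 361.0 pm.
Atoms touch along the face diagonal, so √2·a = 4r, so r = 0.3536 × a = 128 pm.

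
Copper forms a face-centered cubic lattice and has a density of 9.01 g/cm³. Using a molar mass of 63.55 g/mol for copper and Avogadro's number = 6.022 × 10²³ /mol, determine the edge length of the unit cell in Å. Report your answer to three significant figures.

3.60 Å

With Z = 4 atoms per FCC cell, a³ = Z·M/(N_A·ρ) = 4 × 63.55 / (6.022 × 10²³ × 9.010 g/cm³) = 4.685 × 10^-23 cm³.
a = (4.685 × 10^-23)^(1/3) = 3.605 × 10^-8 cm = 3.60 Å.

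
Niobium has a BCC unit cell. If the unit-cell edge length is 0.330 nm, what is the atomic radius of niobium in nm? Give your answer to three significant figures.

In a BCC lattice, atoms touch along the body diagonal, so √3·a = 4r.
r = √3·a/4 = 1.7321 × 0.330 / 4 = 0.143 nm.

0.143 nm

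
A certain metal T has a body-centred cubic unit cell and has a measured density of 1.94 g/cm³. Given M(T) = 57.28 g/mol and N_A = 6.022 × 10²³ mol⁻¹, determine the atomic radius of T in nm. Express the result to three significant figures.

For a BCC cell (Z = 2), a³ = Z·M/(N_A·ρ) = 2 × 57.28 / (6.022 × 10²³ × 1.940) = 9.806 × 10^-23 cm³, so a = 4.611 × 10^-8 cm = 0.4611 nm.
Atoms touch along the body diagonal, so √3·a = 4r, so r = 0.4330 × a = 0.200 nm.

0.200 nm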